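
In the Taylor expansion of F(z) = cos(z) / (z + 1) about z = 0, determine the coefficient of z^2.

1/2

Use 1/(1 - r) = Σ r^k on the denominator, then take the Cauchy product.
[z^0] = 1;  [z^1] = -1;  [z^2] = 1/2.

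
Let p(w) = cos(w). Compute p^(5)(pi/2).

-1

From the series, [(w - pi/2)^5] p = -1/120; multiply by 5! = 120 to get -1.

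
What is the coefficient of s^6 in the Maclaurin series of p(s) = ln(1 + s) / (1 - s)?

Use 1/(1 - r) = Σ r^k on the denominator, then take the Cauchy product.
p(0) = 0
p′(0) = 1
p′′(0) = 1
p′′′(0) = 5
p^(4)(0) = 14
p^(5)(0) = 94
p^(6)(0) = 444
So c_6 = p^(6)(0)/6! = 37/60.

37/60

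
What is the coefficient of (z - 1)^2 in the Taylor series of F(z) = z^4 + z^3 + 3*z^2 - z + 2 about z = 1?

12

F(1) = 6
F′(1) = 12
F′′(1) = 24
Dividing each by k! gives the coefficients c_0, ..., c_2.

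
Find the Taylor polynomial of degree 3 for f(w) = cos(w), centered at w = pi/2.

(w - pi/2)^3/6 - (w - pi/2)

[(w - pi/2)^0] = 0;  [(w - pi/2)^1] = -1;  [(w - pi/2)^2] = 0;  [(w - pi/2)^3] = 1/6.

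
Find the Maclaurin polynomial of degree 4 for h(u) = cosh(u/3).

u^4/1944 + u^2/18 + 1

Compute the successive derivatives at the expansion point and divide by k!.
h(0) = 1
h′(0) = 0
h′′(0) = 1/9
h′′′(0) = 0
h^(4)(0) = 1/81
Dividing each by k! gives the coefficients c_0, ..., c_4.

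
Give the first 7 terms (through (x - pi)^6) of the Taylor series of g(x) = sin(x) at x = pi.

Compute the successive derivatives at the expansion point and divide by k!.
[(x - pi)^0] = 0;  [(x - pi)^1] = -1;  [(x - pi)^2] = 0;  [(x - pi)^3] = 1/6;  [(x - pi)^4] = 0;  [(x - pi)^5] = -1/120;  [(x - pi)^6] = 0.

-(x - pi)^5/120 + (x - pi)^3/6 - (x - pi)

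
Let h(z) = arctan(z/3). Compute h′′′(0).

The coefficient of z^3 in the expansion is -1/81, so h′′′(0) = 3! * (-1/81) = -2/27.

-2/27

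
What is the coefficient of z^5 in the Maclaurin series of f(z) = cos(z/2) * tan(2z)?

3781/960

Expand each factor separately, then convolve coefficients.
f(0) = 0
f′(0) = 2
f′′(0) = 0
f′′′(0) = 29/2
f^(4)(0) = 0
f^(5)(0) = 3781/8
The Taylor polynomial is Σ f^(k)(0)/k! · z^k.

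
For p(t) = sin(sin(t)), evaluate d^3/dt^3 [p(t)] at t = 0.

-2

Plug the Maclaurin series of the inner function into that of the outer and collect terms.
The coefficient of t^3 in the expansion is -1/3, so p′′′(0) = 3! * (-1/3) = -2.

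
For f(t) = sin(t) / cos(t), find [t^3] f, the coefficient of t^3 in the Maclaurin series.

1/3

Write the quotient as an unknown series and match coefficients against numerator = denominator · series.
[t^0] = 0;  [t^1] = 1;  [t^2] = 0;  [t^3] = 1/3.
So c_3 = f′′′(0)/3! = 1/3.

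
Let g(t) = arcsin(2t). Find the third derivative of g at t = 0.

The coefficient of t^3 in the expansion is 4/3, so g′′′(0) = 3! * (4/3) = 8.

8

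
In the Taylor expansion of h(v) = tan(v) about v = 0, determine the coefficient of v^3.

1/3

[v^0] = 0;  [v^1] = 1;  [v^2] = 0;  [v^3] = 1/3.
So c_3 = h′′′(0)/3! = 1/3.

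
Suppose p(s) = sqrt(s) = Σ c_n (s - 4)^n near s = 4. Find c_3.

1/512

Apply the Taylor formula c_k = f^(k)(a)/k!.
[(s - 4)^0] = 2;  [(s - 4)^1] = 1/4;  [(s - 4)^2] = -1/64;  [(s - 4)^3] = 1/512.
So c_3 = p′′′(4)/3! = 1/512.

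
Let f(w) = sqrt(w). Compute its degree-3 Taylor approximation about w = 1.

[(w - 1)^0] = 1;  [(w - 1)^1] = 1/2;  [(w - 1)^2] = -1/8;  [(w - 1)^3] = 1/16.

(w - 1)^3/16 - (w - 1)^2/8 + (w - 1)/2 + 1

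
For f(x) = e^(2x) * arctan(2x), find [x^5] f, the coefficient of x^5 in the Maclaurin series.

12/5

Write out both Maclaurin series and multiply, keeping only the needed powers.
So c_5 = f^(5)(0)/5! = 12/5.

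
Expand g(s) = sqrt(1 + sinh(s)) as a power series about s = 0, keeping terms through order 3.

Plug the Maclaurin series of the inner function into that of the outer and collect terms.

7*s^3/48 - s^2/8 + s/2 + 1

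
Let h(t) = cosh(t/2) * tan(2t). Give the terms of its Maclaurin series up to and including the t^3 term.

35*t^3/12 + 2*t

Multiply the two series term by term and collect like powers.
h(0) = 0
h′(0) = 2
h′′(0) = 0
h′′′(0) = 35/2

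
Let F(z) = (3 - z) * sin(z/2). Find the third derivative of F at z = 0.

Multiply each power in the prefactor through the base expansion.
The coefficient of z^3 in the expansion is -1/16, so F′′′(0) = 3! * (-1/16) = -3/8.

-3/8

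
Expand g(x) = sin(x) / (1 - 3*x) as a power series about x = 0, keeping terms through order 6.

9541*x^6/40 + 9541*x^5/120 + 53*x^4/2 + 53*x^3/6 + 3*x^2 + x

Multiply the numerator's expansion by the denominator's geometric series.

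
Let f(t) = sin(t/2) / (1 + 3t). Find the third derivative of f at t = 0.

Multiply the two series term by term and collect like powers.
From the series, [t^3] f = 215/48; multiply by 3! = 6 to get 215/8.

215/8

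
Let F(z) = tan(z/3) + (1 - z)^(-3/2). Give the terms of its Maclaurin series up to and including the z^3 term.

2851*z^3/1296 + 15*z^2/8 + 11*z/6 + 1

Add the two expansions coefficient-wise.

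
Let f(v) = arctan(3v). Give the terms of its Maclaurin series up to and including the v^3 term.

f(0) = 0
f′(0) = 3
f′′(0) = 0
f′′′(0) = -54

-9*v^3 + 3*v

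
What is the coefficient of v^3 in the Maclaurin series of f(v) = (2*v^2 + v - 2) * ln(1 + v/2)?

Shift and add copies of the series according to the polynomial's terms.
So c_3 = f′′′(0)/3! = 19/24.

19/24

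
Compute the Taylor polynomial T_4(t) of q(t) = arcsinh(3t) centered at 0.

-9*t^3/2 + 3*t

[t^0] = 0;  [t^1] = 3;  [t^2] = 0;  [t^3] = -9/2;  [t^4] = 0.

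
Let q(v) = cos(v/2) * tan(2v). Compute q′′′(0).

29/2

Multiply the two series term by term and collect like powers.
The coefficient of v^3 in the expansion is 29/12, so q′′′(0) = 3! * (29/12) = 29/2.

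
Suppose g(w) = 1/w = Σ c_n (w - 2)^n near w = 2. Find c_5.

-1/64

[(w - 2)^0] = 1/2;  [(w - 2)^1] = -1/4;  [(w - 2)^2] = 1/8;  [(w - 2)^3] = -1/16;  [(w - 2)^4] = 1/32;  [(w - 2)^5] = -1/64.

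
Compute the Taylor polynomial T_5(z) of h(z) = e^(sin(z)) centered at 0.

-z^5/15 - z^4/8 + z^2/2 + z + 1

Plug the Maclaurin series of the inner function into that of the outer and collect terms.
h(0) = 1
h′(0) = 1
h′′(0) = 1
h′′′(0) = 0
h^(4)(0) = -3
h^(5)(0) = -8
Then c_k = h^(k)(0)/k! gives each Taylor coefficient.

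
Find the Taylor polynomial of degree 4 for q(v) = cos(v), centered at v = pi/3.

q(pi/3) = 1/2
q′(pi/3) = -sqrt(3)/2
q′′(pi/3) = -1/2
q′′′(pi/3) = sqrt(3)/2
q^(4)(pi/3) = 1/2
Dividing each by k! gives the coefficients c_0, ..., c_4.

(v - pi/3)^4/48 + sqrt(3)*(v - pi/3)^3/12 - (v - pi/3)^2/4 - sqrt(3)*(v - pi/3)/2 + 1/2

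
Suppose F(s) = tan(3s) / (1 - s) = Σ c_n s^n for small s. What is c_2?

Multiply the two series term by term and collect like powers.
F(0) = 0
F′(0) = 3
F′′(0) = 6
So c_2 = F′′(0)/2! = 3.

3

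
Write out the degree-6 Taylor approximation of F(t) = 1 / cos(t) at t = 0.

61*t^6/720 + 5*t^4/24 + t^2/2 + 1

Write the quotient as an unknown series and match coefficients against numerator = denominator · series.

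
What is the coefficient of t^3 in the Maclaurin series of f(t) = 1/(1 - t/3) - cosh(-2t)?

Combine the two series term by term.
f(0) = 0
f′(0) = 1/3
f′′(0) = -34/9
f′′′(0) = 2/9

1/27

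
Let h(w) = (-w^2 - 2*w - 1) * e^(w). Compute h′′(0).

-7

Shift and add copies of the series according to the polynomial's terms.
The coefficient of w^2 in the expansion is -7/2, so h′′(0) = 2! * (-7/2) = -7.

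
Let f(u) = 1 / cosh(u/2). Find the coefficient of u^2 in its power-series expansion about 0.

Write the quotient as an unknown series and match coefficients against numerator = denominator · series.
[u^0] = 1;  [u^1] = 0;  [u^2] = -1/8.
So c_2 = f′′(0)/2! = -1/8.

-1/8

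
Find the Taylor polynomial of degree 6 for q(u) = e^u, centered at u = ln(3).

(u - ln(3))^6/240 + (u - ln(3))^5/40 + (u - ln(3))^4/8 + (u - ln(3))^3/2 + 3*(u - ln(3))^2/2 + 3*(u - ln(3)) + 3

q(ln(3)) = 3
q′(ln(3)) = 3
q′′(ln(3)) = 3
q′′′(ln(3)) = 3
q^(4)(ln(3)) = 3
q^(5)(ln(3)) = 3
q^(6)(ln(3)) = 3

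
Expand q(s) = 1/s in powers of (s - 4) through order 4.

[(s - 4)^0] = 1/4;  [(s - 4)^1] = -1/16;  [(s - 4)^2] = 1/64;  [(s - 4)^3] = -1/256;  [(s - 4)^4] = 1/1024.

(s - 4)^4/1024 - (s - 4)^3/256 + (s - 4)^2/64 - (s - 4)/16 + 1/4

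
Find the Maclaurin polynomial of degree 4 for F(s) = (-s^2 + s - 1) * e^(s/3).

-2^(18/175)*3^(3/35)*5^(12/25)*7^(159/175)*s^4/300 - 23*s^3/81 - 13*s^2/18 + 2*s/3 - 1

Multiply each power in the prefactor through the base expansion.
[s^0] = -1;  [s^1] = 2/3;  [s^2] = -13/18;  [s^3] = -23/81;  [s^4] = -2^(18/175)*3^(3/35)*5^(12/25)*7^(159/175)/300.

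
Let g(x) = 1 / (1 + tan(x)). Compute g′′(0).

Use the geometric series for the reciprocal, then substitute.
The coefficient of x^2 in the expansion is 1, so g′′(0) = 2! * (1) = 2.

2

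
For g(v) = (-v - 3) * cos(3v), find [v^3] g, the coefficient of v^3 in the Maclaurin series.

Multiply each power in the prefactor through the base expansion.
g(0) = -3
g′(0) = -1
g′′(0) = 27
g′′′(0) = 27

9/2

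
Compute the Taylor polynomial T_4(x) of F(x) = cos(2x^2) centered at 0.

1 - 2*x^4

F(0) = 1
F′(0) = 0
F′′(0) = 0
F′′′(0) = 0
F^(4)(0) = -48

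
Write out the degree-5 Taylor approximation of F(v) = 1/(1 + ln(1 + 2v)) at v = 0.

-15*2^(13/14)*3^(45/56)*5^(38/63)*7^(1/126)*v^5 + 176*v^4/3 - 56*v^3/3 + 6*v^2 - 2*v + 1

Let u equal the inner series; expand the outer function in u and truncate.
F(0) = 1
F′(0) = -2
F′′(0) = 12
F′′′(0) = -112
F^(4)(0) = 1408
F^(5)(0) = -1800*2^(13/14)*3^(45/56)*5^(38/63)*7^(1/126)
Dividing each by k! gives the coefficients c_0, ..., c_5.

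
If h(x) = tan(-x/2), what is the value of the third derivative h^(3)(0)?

The coefficient of x^3 in the expansion is -1/24, so h′′′(0) = 3! * (-1/24) = -1/4.

-1/4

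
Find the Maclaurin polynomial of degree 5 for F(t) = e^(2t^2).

2*t^4 + 2*t^2 + 1

Differentiate repeatedly and evaluate at the center.
F(0) = 1
F′(0) = 0
F′′(0) = 4
F′′′(0) = 0
F^(4)(0) = 48
F^(5)(0) = 0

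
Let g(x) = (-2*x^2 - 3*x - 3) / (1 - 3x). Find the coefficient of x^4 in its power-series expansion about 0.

Shift and add copies of the series according to the polynomial's terms.
g(0) = -3
g′(0) = -12
g′′(0) = -76
g′′′(0) = -684
g^(4)(0) = -8208

-342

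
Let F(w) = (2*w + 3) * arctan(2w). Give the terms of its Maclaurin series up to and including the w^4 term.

-16*w^4/3 - 8*w^3 + 4*w^2 + 6*w

Multiply each power in the prefactor through the base expansion.
[w^0] = 0;  [w^1] = 6;  [w^2] = 4;  [w^3] = -8;  [w^4] = -16/3.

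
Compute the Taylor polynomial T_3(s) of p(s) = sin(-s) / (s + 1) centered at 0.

Use 1/(1 - r) = Σ r^k on the denominator, then take the Cauchy product.
p(0) = 0
p′(0) = -1
p′′(0) = 2
p′′′(0) = -5
The Taylor polynomial is Σ p^(k)(0)/k! · s^k.

-5*s^3/6 + s^2 - s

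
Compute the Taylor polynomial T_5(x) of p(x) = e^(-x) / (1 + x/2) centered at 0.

Write out both Maclaurin series and multiply, keeping only the needed powers.

-109*x^5/480 + 7*x^4/16 - 19*x^3/24 + 5*x^2/4 - 3*x/2 + 1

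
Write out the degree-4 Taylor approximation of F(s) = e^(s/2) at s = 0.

s^4/384 + s^3/48 + s^2/8 + s/2 + 1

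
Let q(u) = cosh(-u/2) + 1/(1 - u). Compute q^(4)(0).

Add the two expansions coefficient-wise.
The coefficient of u^4 in the expansion is 385/384, so q^(4)(0) = 4! * (385/384) = 385/16.

385/16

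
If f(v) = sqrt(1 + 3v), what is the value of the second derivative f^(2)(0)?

Compute the successive derivatives at the expansion point and divide by k!.
The coefficient of v^2 in the expansion is -9/8, so f′′(0) = 2! * (-9/8) = -9/4.

-9/4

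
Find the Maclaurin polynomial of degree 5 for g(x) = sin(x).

x^5/120 - x^3/6 + x

g(0) = 0
g′(0) = 1
g′′(0) = 0
g′′′(0) = -1
g^(4)(0) = 0
g^(5)(0) = 1
The Taylor polynomial is Σ g^(k)(0)/k! · x^k.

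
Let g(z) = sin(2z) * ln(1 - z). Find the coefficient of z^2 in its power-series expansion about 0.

-2

Expand each factor separately, then convolve coefficients.
g(0) = 0
g′(0) = 0
g′′(0) = -4
So c_2 = g′′(0)/2! = -2.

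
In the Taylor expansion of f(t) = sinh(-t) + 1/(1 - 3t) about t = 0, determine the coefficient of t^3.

Expand each term separately and add.

161/6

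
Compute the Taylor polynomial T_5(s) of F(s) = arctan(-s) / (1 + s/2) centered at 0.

-43*s^5/240 - s^4/24 + s^3/12 + s^2/2 - s

Take the Cauchy product of the two expansions.
F(0) = 0
F′(0) = -1
F′′(0) = 1
F′′′(0) = 1/2
F^(4)(0) = -1
F^(5)(0) = -43/2
The Taylor polynomial is Σ F^(k)(0)/k! · s^k.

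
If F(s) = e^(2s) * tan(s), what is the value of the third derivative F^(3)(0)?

14

Multiply the two series term by term and collect like powers.
The coefficient of s^3 in the expansion is 7/3, so F′′′(0) = 3! * (7/3) = 14.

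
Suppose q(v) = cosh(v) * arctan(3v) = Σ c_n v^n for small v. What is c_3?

-15/2

Take the Cauchy product of the two expansions.
q(0) = 0
q′(0) = 3
q′′(0) = 0
q′′′(0) = -45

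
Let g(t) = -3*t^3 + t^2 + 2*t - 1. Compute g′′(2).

The coefficient of (t - 2)^2 in the expansion is -17, so g′′(2) = 2! * (-17) = -34.

-34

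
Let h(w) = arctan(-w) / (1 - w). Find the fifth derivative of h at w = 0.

Expand 1/(denominator) as a geometric series and multiply by the numerator's series.
The coefficient of w^5 in the expansion is -13/15, so h^(5)(0) = 5! * (-13/15) = -104.

-104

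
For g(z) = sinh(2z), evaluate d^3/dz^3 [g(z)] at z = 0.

8

From the series, [z^3] g = 4/3; multiply by 3! = 6 to get 8.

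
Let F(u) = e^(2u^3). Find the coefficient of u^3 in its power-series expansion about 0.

Use the known series and substitute for the argument.
So c_3 = F′′′(0)/3! = 2.

2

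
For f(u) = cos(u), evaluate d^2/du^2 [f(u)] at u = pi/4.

-sqrt(2)/2

From the series, [(u - pi/4)^2] f = -sqrt(2)/4; multiply by 2! = 2 to get -sqrt(2)/2.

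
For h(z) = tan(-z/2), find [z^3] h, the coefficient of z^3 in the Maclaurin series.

-1/24

h(0) = 0
h′(0) = -1/2
h′′(0) = 0
h′′′(0) = -1/4
So c_3 = h′′′(0)/3! = -1/24.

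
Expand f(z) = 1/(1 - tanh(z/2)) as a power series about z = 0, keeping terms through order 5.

Plug the Maclaurin series of the inner function into that of the outer and collect terms.
f(0) = 1
f′(0) = 1/2
f′′(0) = 1/2
f′′′(0) = 1/2
f^(4)(0) = 1/2
f^(5)(0) = 1/2

z^5/240 + z^4/48 + z^3/12 + z^2/4 + z/2 + 1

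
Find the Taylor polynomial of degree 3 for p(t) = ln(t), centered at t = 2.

(t - 2)^3/24 - (t - 2)^2/8 + (t - 2)/2 + ln(2)

p(2) = ln(2)
p′(2) = 1/2
p′′(2) = -1/4
p′′′(2) = 1/4
Dividing each by k! gives the coefficients c_0, ..., c_3.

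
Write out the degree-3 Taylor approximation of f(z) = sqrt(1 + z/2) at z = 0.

f(0) = 1
f′(0) = 1/4
f′′(0) = -1/16
f′′′(0) = 3/64
Dividing each by k! gives the coefficients c_0, ..., c_3.

z^3/128 - z^2/32 + z/4 + 1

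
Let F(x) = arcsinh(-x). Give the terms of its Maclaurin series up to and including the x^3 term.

F(0) = 0
F′(0) = -1
F′′(0) = 0
F′′′(0) = 1

x^3/6 - x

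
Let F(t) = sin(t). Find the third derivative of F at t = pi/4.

Apply the Taylor formula c_k = f^(k)(a)/k!.
From the series, [(t - pi/4)^3] F = -sqrt(2)/12; multiply by 3! = 6 to get -sqrt(2)/2.

-sqrt(2)/2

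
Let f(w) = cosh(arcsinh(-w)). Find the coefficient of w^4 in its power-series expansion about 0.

-1/8

Plug the Maclaurin series of the inner function into that of the outer and collect terms.
[w^0] = 1;  [w^1] = 0;  [w^2] = 1/2;  [w^3] = 0;  [w^4] = -1/8.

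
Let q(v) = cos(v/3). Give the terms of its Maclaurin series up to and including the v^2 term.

1 - v^2/18

q(0) = 1
q′(0) = 0
q′′(0) = -1/9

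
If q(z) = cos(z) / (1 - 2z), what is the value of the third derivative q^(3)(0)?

Multiply the two series term by term and collect like powers.
From the series, [z^3] q = 7; multiply by 3! = 6 to get 42.

42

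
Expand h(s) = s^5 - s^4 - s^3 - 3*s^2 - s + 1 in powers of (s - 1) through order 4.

[(s - 1)^0] = -4;  [(s - 1)^1] = -9;  [(s - 1)^2] = -2;  [(s - 1)^3] = 5;  [(s - 1)^4] = 4.

4*(s - 1)^4 + 5*(s - 1)^3 - 2*(s - 1)^2 - 9*(s - 1) - 4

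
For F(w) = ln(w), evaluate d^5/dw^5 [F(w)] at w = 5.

24/3125

From the series, [(w - 5)^5] F = 1/15625; multiply by 5! = 120 to get 24/3125.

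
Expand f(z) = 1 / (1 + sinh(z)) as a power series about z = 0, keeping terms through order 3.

-7*z^3/6 + z^2 - z + 1

Write 1/(1+u) = 1 - u + u^2 - u^3 + ... and substitute the series for u.
f(0) = 1
f′(0) = -1
f′′(0) = 2
f′′′(0) = -7
Dividing each by k! gives the coefficients c_0, ..., c_3.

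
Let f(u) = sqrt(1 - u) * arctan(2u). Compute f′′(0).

-2

Multiply the two series term by term and collect like powers.
From the series, [u^2] f = -1; multiply by 2! = 2 to get -2.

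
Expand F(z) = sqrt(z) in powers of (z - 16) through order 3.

(z - 16)^3/16384 - (z - 16)^2/512 + (z - 16)/8 + 4

F(16) = 4
F′(16) = 1/8
F′′(16) = -1/256
F′′′(16) = 3/8192
Dividing each by k! gives the coefficients c_0, ..., c_3.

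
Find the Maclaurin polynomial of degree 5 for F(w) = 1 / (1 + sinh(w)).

-181*w^5/120 + 4*w^4/3 - 7*w^3/6 + w^2 - w + 1

Use the geometric series for the reciprocal, then substitute.
F(0) = 1
F′(0) = -1
F′′(0) = 2
F′′′(0) = -7
F^(4)(0) = 32
F^(5)(0) = -181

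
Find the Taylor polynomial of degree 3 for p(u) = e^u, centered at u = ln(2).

(u - ln(2))^3/3 + (u - ln(2))^2 + 2*(u - ln(2)) + 2

Compute the successive derivatives at the expansion point and divide by k!.
p(ln(2)) = 2
p′(ln(2)) = 2
p′′(ln(2)) = 2
p′′′(ln(2)) = 2
The Taylor polynomial is Σ p^(k)(ln(2))/k! · (u - ln(2))^k.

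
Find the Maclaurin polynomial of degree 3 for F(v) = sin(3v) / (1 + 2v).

Take the Cauchy product of the two expansions.
F(0) = 0
F′(0) = 3
F′′(0) = -12
F′′′(0) = 45

15*v^3/2 - 6*v^2 + 3*v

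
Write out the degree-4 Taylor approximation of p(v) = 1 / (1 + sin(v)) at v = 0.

Write 1/(1+u) = 1 - u + u^2 - u^3 + ... and substitute the series for u.
p(0) = 1
p′(0) = -1
p′′(0) = 2
p′′′(0) = -5
p^(4)(0) = 16
The Taylor polynomial is Σ p^(k)(0)/k! · v^k.

2*v^4/3 - 5*v^3/6 + v^2 - v + 1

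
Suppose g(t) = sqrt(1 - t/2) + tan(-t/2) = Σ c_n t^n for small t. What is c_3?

Expand each term separately and add.
[t^0] = 1;  [t^1] = -3/4;  [t^2] = -1/32;  [t^3] = -19/384.

-19/384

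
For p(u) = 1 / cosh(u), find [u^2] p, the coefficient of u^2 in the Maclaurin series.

Write the quotient as an unknown series and match coefficients against numerator = denominator · series.
p(0) = 1
p′(0) = 0
p′′(0) = -1
So c_2 = p′′(0)/2! = -1/2.

-1/2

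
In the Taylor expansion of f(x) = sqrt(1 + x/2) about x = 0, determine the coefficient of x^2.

-1/32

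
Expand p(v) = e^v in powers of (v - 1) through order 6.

Compute the successive derivatives at the expansion point and divide by k!.
p(1) = e
p′(1) = e
p′′(1) = e
p′′′(1) = e
p^(4)(1) = e
p^(5)(1) = e
p^(6)(1) = e
Dividing each by k! gives the coefficients c_0, ..., c_6.

e*(v - 1)^6/720 + e*(v - 1)^5/120 + e*(v - 1)^4/24 + e*(v - 1)^3/6 + e*(v - 1)^2/2 + e*(v - 1) + e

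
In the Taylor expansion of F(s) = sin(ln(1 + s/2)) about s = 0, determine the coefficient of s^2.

Substitute the inner expansion into the outer series and collect powers.
F(0) = 0
F′(0) = 1/2
F′′(0) = -1/4

-1/8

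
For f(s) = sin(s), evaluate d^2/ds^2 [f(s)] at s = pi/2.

From the series, [(s - pi/2)^2] f = -1/2; multiply by 2! = 2 to get -1.

-1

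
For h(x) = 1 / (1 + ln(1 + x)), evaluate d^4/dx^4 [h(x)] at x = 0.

88

Use the geometric series for the reciprocal, then substitute.
The coefficient of x^4 in the expansion is 11/3, so h^(4)(0) = 4! * (11/3) = 88.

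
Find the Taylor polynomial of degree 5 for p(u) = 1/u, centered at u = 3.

-(u - 3)^5/729 + (u - 3)^4/243 - (u - 3)^3/81 + (u - 3)^2/27 - (u - 3)/9 + 1/3

p(3) = 1/3
p′(3) = -1/9
p′′(3) = 2/27
p′′′(3) = -2/27
p^(4)(3) = 8/81
p^(5)(3) = -40/243
Dividing each by k! gives the coefficients c_0, ..., c_5.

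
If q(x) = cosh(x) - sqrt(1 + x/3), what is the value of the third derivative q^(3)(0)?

Add the two expansions coefficient-wise.
The coefficient of x^3 in the expansion is -1/432, so q′′′(0) = 3! * (-1/432) = -1/72.

-1/72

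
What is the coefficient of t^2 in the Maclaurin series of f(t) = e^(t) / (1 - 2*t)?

13/2

Expand 1/(denominator) as a geometric series and multiply by the numerator's series.
[t^0] = 1;  [t^1] = 3;  [t^2] = 13/2.
So c_2 = f′′(0)/2! = 13/2.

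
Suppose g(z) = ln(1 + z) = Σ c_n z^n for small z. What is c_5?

g(0) = 0
g′(0) = 1
g′′(0) = -1
g′′′(0) = 2
g^(4)(0) = -6
g^(5)(0) = 24
Then c_k = g^(k)(0)/k! gives each Taylor coefficient.

1/5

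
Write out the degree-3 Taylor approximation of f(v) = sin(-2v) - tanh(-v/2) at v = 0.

Combine the two series term by term.
f(0) = 0
f′(0) = -3/2
f′′(0) = 0
f′′′(0) = 31/4
Dividing each by k! gives the coefficients c_0, ..., c_3.

31*v^3/24 - 3*v/2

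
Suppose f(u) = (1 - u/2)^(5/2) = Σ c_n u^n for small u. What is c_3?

f(0) = 1
f′(0) = -5/4
f′′(0) = 15/16
f′′′(0) = -15/64
So c_3 = f′′′(0)/3! = -5/128.

-5/128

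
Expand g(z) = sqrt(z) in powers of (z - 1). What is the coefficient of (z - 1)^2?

-1/8

g(1) = 1
g′(1) = 1/2
g′′(1) = -1/4
So c_2 = g′′(1)/2! = -1/8.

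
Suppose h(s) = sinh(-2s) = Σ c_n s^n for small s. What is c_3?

-4/3

Differentiate repeatedly and evaluate at the center.
h(0) = 0
h′(0) = -2
h′′(0) = 0
h′′′(0) = -8
Dividing each by k! gives the coefficients c_0, ..., c_3.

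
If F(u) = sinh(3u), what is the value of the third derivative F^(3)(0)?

27

Use the known series and substitute for the argument.
From the series, [u^3] F = 9/2; multiply by 3! = 6 to get 27.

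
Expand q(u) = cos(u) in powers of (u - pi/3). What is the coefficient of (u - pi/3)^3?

Compute the successive derivatives at the expansion point and divide by k!.
[(u - pi/3)^0] = 1/2;  [(u - pi/3)^1] = -sqrt(3)/2;  [(u - pi/3)^2] = -1/4;  [(u - pi/3)^3] = sqrt(3)/12.

sqrt(3)/12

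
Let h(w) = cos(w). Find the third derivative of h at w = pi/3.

Use the known series and substitute for the argument.
From the series, [(w - pi/3)^3] h = sqrt(3)/12; multiply by 3! = 6 to get sqrt(3)/2.

sqrt(3)/2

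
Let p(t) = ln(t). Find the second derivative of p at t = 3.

-1/9

From the series, [(t - 3)^2] p = -1/18; multiply by 2! = 2 to get -1/9.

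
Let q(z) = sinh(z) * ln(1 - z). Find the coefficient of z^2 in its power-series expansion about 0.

Multiply the two series term by term and collect like powers.

-1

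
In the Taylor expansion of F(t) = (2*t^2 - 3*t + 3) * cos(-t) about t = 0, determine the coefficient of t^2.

1/2

Multiply each power in the prefactor through the base expansion.
F(0) = 3
F′(0) = -3
F′′(0) = 1
So c_2 = F′′(0)/2! = 1/2.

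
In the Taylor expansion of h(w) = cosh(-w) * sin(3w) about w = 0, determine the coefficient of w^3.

-3

Multiply the two series term by term and collect like powers.
[w^0] = 0;  [w^1] = 3;  [w^2] = 0;  [w^3] = -3.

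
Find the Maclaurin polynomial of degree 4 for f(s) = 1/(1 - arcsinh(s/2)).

Plug the Maclaurin series of the inner function into that of the outer and collect terms.

s^4/24 + 5*s^3/48 + s^2/4 + s/2 + 1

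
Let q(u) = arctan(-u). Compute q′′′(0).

From the series, [u^3] q = 1/3; multiply by 3! = 6 to get 2.

2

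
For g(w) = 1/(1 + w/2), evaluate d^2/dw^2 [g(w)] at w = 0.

Use the known series and substitute for the argument.
The coefficient of w^2 in the expansion is 1/4, so g′′(0) = 2! * (1/4) = 1/2.

1/2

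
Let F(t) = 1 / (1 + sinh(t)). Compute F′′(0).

2

Expand as Σ (-1)^k u^k with u equal to the inner function's series.
The coefficient of t^2 in the expansion is 1, so F′′(0) = 2! * (1) = 2.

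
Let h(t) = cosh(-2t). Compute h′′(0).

Compute the successive derivatives at the expansion point and divide by k!.
The coefficient of t^2 in the expansion is 2, so h′′(0) = 2! * (2) = 4.

4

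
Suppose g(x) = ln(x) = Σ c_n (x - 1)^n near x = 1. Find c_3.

c_3 = g′′′(1)/3! = 1/3.

1/3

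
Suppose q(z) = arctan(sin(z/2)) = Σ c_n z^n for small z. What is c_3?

Compose series: expand the inner function first, then feed it into the outer expansion.

-1/16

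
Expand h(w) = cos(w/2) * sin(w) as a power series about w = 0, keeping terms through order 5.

61*w^5/1920 - 7*w^3/24 + w

Multiply the two series term by term and collect like powers.
h(0) = 0
h′(0) = 1
h′′(0) = 0
h′′′(0) = -7/4
h^(4)(0) = 0
h^(5)(0) = 61/16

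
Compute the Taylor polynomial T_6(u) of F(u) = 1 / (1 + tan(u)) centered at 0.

Use the geometric series for the reciprocal, then substitute.
[u^0] = 1;  [u^1] = -1;  [u^2] = 1;  [u^3] = -4/3;  [u^4] = 5/3;  [u^5] = -32/15;  [u^6] = 122/45.

122*u^6/45 - 32*u^5/15 + 5*u^4/3 - 4*u^3/3 + u^2 - u + 1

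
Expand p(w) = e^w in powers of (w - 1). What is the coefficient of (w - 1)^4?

Use the known series and substitute for the argument.
p(1) = e
p′(1) = e
p′′(1) = e
p′′′(1) = e
p^(4)(1) = e
So c_4 = p^(4)(1)/4! = e/24.

e/24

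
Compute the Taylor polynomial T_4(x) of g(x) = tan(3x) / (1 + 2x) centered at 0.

-42*x^4 + 21*x^3 - 6*x^2 + 3*x

Write out both Maclaurin series and multiply, keeping only the needed powers.
g(0) = 0
g′(0) = 3
g′′(0) = -12
g′′′(0) = 126
g^(4)(0) = -1008
Then c_k = g^(k)(0)/k! gives each Taylor coefficient.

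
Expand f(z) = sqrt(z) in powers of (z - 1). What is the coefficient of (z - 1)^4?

-5/128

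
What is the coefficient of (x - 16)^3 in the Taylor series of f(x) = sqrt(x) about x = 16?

1/16384

Apply the Taylor formula c_k = f^(k)(a)/k!.
f(16) = 4
f′(16) = 1/8
f′′(16) = -1/256
f′′′(16) = 3/8192
Dividing each by k! gives the coefficients c_0, ..., c_3.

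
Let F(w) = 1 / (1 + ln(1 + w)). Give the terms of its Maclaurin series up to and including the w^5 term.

Use the geometric series for the reciprocal, then substitute.

-347*w^5/60 + 11*w^4/3 - 7*w^3/3 + 3*w^2/2 - w + 1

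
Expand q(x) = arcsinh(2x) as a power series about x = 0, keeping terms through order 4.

-4*x^3/3 + 2*x

q(0) = 0
q′(0) = 2
q′′(0) = 0
q′′′(0) = -8
q^(4)(0) = 0
The Taylor polynomial is Σ q^(k)(0)/k! · x^k.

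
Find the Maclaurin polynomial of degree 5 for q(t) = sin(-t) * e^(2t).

-41*t^5/120 - t^4 - 11*t^3/6 - 2*t^2 - t

Multiply the two series term by term and collect like powers.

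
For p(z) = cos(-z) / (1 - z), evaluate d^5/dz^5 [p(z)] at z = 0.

Expand 1/(denominator) as a geometric series and multiply by the numerator's series.
The coefficient of z^5 in the expansion is 13/24, so p^(5)(0) = 5! * (13/24) = 65.

65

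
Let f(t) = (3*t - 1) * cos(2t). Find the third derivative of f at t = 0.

-36

Shift and add copies of the series according to the polynomial's terms.
From the series, [t^3] f = -6; multiply by 3! = 6 to get -36.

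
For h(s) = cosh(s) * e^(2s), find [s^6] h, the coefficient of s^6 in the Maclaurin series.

73/144

Write out both Maclaurin series and multiply, keeping only the needed powers.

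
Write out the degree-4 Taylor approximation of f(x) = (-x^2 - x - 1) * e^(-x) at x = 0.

-3*x^4/8 + 2*x^3/3 - x^2/2 - 1

Shift and add copies of the series according to the polynomial's terms.
f(0) = -1
f′(0) = 0
f′′(0) = -1
f′′′(0) = 4
f^(4)(0) = -9
The Taylor polynomial is Σ f^(k)(0)/k! · x^k.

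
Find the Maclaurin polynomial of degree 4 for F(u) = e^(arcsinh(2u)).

-2*u^4 + 2*u^2 + 2*u + 1

Compose series: expand the inner function first, then feed it into the outer expansion.
F(0) = 1
F′(0) = 2
F′′(0) = 4
F′′′(0) = 0
F^(4)(0) = -48
Then c_k = F^(k)(0)/k! gives each Taylor coefficient.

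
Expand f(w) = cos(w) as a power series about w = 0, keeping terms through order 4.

Compute the successive derivatives at the expansion point and divide by k!.
[w^0] = 1;  [w^1] = 0;  [w^2] = -1/2;  [w^3] = 0;  [w^4] = 1/24.

w^4/24 - w^2/2 + 1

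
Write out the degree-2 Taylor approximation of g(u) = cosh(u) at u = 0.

u^2/2 + 1

g(0) = 1
g′(0) = 0
g′′(0) = 1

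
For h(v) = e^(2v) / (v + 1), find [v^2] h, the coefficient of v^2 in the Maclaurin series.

1

Multiply the numerator's expansion by the denominator's geometric series.
[v^0] = 1;  [v^1] = 1;  [v^2] = 1.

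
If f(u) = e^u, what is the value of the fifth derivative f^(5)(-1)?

The coefficient of (u + 1)^5 in the expansion is e^(-1)/120, so f^(5)(-1) = 5! * (e^(-1)/120) = e^(-1).

e^(-1)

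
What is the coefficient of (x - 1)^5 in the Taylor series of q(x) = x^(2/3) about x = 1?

q(1) = 1
q′(1) = 2/3
q′′(1) = -2/9
q′′′(1) = 8/27
q^(4)(1) = -56/81
q^(5)(1) = 560/243
Then c_k = q^(k)(1)/k! gives each Taylor coefficient.

14/729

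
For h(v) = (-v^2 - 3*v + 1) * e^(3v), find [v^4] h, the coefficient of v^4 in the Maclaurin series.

Shift and add copies of the series according to the polynomial's terms.
h(0) = 1
h′(0) = 0
h′′(0) = -11
h′′′(0) = -72
h^(4)(0) = -351
Then c_k = h^(k)(0)/k! gives each Taylor coefficient.

-117/8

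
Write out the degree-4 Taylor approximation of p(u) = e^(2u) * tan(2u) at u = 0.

8*u^4 + 20*u^3/3 + 4*u^2 + 2*u

Expand each factor separately, then convolve coefficients.
p(0) = 0
p′(0) = 2
p′′(0) = 8
p′′′(0) = 40
p^(4)(0) = 192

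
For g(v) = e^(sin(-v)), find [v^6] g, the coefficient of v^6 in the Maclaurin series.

-1/240

Let u equal the inner series; expand the outer function in u and truncate.
g(0) = 1
g′(0) = -1
g′′(0) = 1
g′′′(0) = 0
g^(4)(0) = -3
g^(5)(0) = 8
g^(6)(0) = -3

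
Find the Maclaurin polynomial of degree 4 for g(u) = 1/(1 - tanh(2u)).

Substitute the inner expansion into the outer series and collect powers.
g(0) = 1
g′(0) = 2
g′′(0) = 8
g′′′(0) = 32
g^(4)(0) = 128
The Taylor polynomial is Σ g^(k)(0)/k! · u^k.

16*u^4/3 + 16*u^3/3 + 4*u^2 + 2*u + 1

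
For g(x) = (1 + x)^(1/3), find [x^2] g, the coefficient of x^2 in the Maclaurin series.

-1/9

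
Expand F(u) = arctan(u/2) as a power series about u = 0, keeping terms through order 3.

-u^3/24 + u/2

Differentiate repeatedly and evaluate at the center.
F(0) = 0
F′(0) = 1/2
F′′(0) = 0
F′′′(0) = -1/4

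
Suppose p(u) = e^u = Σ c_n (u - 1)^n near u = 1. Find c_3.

p(1) = e
p′(1) = e
p′′(1) = e
p′′′(1) = e

e/6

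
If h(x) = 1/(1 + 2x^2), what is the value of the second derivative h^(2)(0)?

The coefficient of x^2 in the expansion is -2, so h′′(0) = 2! * (-2) = -4.

-4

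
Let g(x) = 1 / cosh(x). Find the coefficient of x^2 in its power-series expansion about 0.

-1/2

Divide the numerator series by the denominator series (power-series long division).
g(0) = 1
g′(0) = 0
g′′(0) = -1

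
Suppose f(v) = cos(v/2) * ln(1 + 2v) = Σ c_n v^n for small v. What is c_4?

Take the Cauchy product of the two expansions.

-15/4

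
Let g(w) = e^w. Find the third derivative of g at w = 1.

From the series, [(w - 1)^3] g = e/6; multiply by 3! = 6 to get e.

e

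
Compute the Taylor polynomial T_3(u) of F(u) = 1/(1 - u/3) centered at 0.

u^3/27 + u^2/9 + u/3 + 1

[u^0] = 1;  [u^1] = 1/3;  [u^2] = 1/9;  [u^3] = 1/27.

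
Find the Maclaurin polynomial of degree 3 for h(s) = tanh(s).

-s^3/3 + s

h(0) = 0
h′(0) = 1
h′′(0) = 0
h′′′(0) = -2
Dividing each by k! gives the coefficients c_0, ..., c_3.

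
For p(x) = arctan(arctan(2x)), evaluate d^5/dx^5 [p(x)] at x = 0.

Substitute the inner expansion into the outer series and collect powers.
The coefficient of x^5 in the expansion is 352/15, so p^(5)(0) = 5! * (352/15) = 2816.

2816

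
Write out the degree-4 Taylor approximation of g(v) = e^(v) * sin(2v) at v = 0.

-v^4 - v^3/3 + 2*v^2 + 2*v

Take the Cauchy product of the two expansions.
g(0) = 0
g′(0) = 2
g′′(0) = 4
g′′′(0) = -2
g^(4)(0) = -24
Then c_k = g^(k)(0)/k! gives each Taylor coefficient.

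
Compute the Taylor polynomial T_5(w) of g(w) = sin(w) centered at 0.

w^5/120 - w^3/6 + w

Compute the successive derivatives at the expansion point and divide by k!.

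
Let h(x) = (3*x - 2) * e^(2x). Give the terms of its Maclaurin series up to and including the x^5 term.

Multiply each power in the prefactor through the base expansion.
[x^0] = -2;  [x^1] = -1;  [x^2] = 2;  [x^3] = 10/3;  [x^4] = 8/3;  [x^5] = 22/15.

22*x^5/15 + 8*x^4/3 + 10*x^3/3 + 2*x^2 - x - 2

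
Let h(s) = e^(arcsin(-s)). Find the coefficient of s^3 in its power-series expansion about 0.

Substitute the inner expansion into the outer series and collect powers.
h(0) = 1
h′(0) = -1
h′′(0) = 1
h′′′(0) = -2
So c_3 = h′′′(0)/3! = -1/3.

-1/3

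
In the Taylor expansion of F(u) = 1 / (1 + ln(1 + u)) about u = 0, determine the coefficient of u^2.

3/2

Use the geometric series for the reciprocal, then substitute.
F(0) = 1
F′(0) = -1
F′′(0) = 3
So c_2 = F′′(0)/2! = 3/2.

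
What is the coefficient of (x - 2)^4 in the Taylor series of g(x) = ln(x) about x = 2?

-1/64

g(2) = ln(2)
g′(2) = 1/2
g′′(2) = -1/4
g′′′(2) = 1/4
g^(4)(2) = -3/8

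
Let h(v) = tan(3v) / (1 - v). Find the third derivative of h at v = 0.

72

Expand each factor separately, then convolve coefficients.
From the series, [v^3] h = 12; multiply by 3! = 6 to get 72.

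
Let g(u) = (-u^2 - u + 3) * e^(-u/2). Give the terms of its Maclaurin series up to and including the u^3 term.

5*u^3/16 - u^2/8 - 5*u/2 + 3

Distribute the polynomial across the series and collect like powers.
[u^0] = 3;  [u^1] = -5/2;  [u^2] = -1/8;  [u^3] = 5/16.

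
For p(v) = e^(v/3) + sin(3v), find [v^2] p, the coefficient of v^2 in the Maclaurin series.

Add the two expansions coefficient-wise.

1/18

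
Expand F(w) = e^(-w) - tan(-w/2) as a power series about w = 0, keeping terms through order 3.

Add the two expansions coefficient-wise.
F(0) = 1
F′(0) = -1/2
F′′(0) = 1
F′′′(0) = -3/4

-w^3/8 + w^2/2 - w/2 + 1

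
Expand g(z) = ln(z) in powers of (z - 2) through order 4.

-(z - 2)^4/64 + (z - 2)^3/24 - (z - 2)^2/8 + (z - 2)/2 + ln(2)

Use the known series and substitute for the argument.
g(2) = ln(2)
g′(2) = 1/2
g′′(2) = -1/4
g′′′(2) = 1/4
g^(4)(2) = -3/8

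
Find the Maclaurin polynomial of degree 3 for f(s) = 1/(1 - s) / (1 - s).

Write out both Maclaurin series and multiply, keeping only the needed powers.
[s^0] = 1;  [s^1] = 2;  [s^2] = 3;  [s^3] = 4.

4*s^3 + 3*s^2 + 2*s + 1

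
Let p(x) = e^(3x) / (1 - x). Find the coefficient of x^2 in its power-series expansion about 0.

17/2

Multiply the two series term by term and collect like powers.
[x^0] = 1;  [x^1] = 4;  [x^2] = 17/2.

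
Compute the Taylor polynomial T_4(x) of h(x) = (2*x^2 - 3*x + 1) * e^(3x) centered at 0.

Distribute the polynomial across the series and collect like powers.
[x^0] = 1;  [x^1] = 0;  [x^2] = -5/2;  [x^3] = -3;  [x^4] = -9/8.

-9*x^4/8 - 3*x^3 - 5*x^2/2 + 1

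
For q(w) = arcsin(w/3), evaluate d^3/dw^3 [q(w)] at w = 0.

1/27

The coefficient of w^3 in the expansion is 1/162, so q′′′(0) = 3! * (1/162) = 1/27.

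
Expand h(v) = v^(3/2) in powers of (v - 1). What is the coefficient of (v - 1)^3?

-1/16

h(1) = 1
h′(1) = 3/2
h′′(1) = 3/4
h′′′(1) = -3/8
So c_3 = h′′′(1)/3! = -1/16.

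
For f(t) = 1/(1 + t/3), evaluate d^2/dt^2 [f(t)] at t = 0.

Differentiate repeatedly and evaluate at the center.
The coefficient of t^2 in the expansion is 1/9, so f′′(0) = 2! * (1/9) = 2/9.

2/9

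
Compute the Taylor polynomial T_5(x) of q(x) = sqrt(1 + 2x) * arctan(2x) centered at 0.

Take the Cauchy product of the two expansions.
[x^0] = 0;  [x^1] = 2;  [x^2] = 2;  [x^3] = -11/3;  [x^4] = -5/3;  [x^5] = 389/60.

389*x^5/60 - 5*x^4/3 - 11*x^3/3 + 2*x^2 + 2*x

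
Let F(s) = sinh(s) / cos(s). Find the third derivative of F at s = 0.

Invert the denominator's series and multiply.
From the series, [s^3] F = 2/3; multiply by 3! = 6 to get 4.

4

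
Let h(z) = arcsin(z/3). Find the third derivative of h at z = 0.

From the series, [z^3] h = 1/162; multiply by 3! = 6 to get 1/27.

1/27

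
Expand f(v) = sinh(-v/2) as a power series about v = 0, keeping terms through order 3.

f(0) = 0
f′(0) = -1/2
f′′(0) = 0
f′′′(0) = -1/8

-v^3/48 - v/2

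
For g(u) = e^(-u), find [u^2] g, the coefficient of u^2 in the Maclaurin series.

g(0) = 1
g′(0) = -1
g′′(0) = 1
So c_2 = g′′(0)/2! = 1/2.

1/2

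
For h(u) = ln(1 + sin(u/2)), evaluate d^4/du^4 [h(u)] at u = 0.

Substitute the inner expansion into the outer series and collect powers.
The coefficient of u^4 in the expansion is -1/192, so h^(4)(0) = 4! * (-1/192) = -1/8.

-1/8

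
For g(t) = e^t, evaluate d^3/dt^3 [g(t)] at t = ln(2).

From the series, [(t - ln(2))^3] g = 1/3; multiply by 3! = 6 to get 2.

2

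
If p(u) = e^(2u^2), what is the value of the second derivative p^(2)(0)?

4

The coefficient of u^2 in the expansion is 2, so p′′(0) = 2! * (2) = 4.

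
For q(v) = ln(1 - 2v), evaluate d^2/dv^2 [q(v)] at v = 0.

-4

Compute the successive derivatives at the expansion point and divide by k!.
The coefficient of v^2 in the expansion is -2, so q′′(0) = 2! * (-2) = -4.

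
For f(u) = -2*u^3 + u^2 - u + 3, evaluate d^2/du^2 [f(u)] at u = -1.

14

Compute the successive derivatives at the expansion point and divide by k!.
The coefficient of (u + 1)^2 in the expansion is 7, so f′′(-1) = 2! * (7) = 14.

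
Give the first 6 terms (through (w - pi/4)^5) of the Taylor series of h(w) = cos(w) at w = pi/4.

h(pi/4) = sqrt(2)/2
h′(pi/4) = -sqrt(2)/2
h′′(pi/4) = -sqrt(2)/2
h′′′(pi/4) = sqrt(2)/2
h^(4)(pi/4) = sqrt(2)/2
h^(5)(pi/4) = -sqrt(2)/2
The Taylor polynomial is Σ h^(k)(pi/4)/k! · (w - pi/4)^k.

-sqrt(2)*(w - pi/4)^5/240 + sqrt(2)*(w - pi/4)^4/48 + sqrt(2)*(w - pi/4)^3/12 - sqrt(2)*(w - pi/4)^2/4 - sqrt(2)*(w - pi/4)/2 + sqrt(2)/2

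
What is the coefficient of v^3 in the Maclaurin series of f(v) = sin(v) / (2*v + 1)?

23/6

Use 1/(1 - r) = Σ r^k on the denominator, then take the Cauchy product.
f(0) = 0
f′(0) = 1
f′′(0) = -4
f′′′(0) = 23
So c_3 = f′′′(0)/3! = 23/6.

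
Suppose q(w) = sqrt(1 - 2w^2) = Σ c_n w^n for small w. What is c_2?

q(0) = 1
q′(0) = 0
q′′(0) = -2

-1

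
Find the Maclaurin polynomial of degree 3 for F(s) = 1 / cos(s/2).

s^2/8 + 1

Write the quotient as an unknown series and match coefficients against numerator = denominator · series.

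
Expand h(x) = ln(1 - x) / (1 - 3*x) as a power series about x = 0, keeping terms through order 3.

Use 1/(1 - r) = Σ r^k on the denominator, then take the Cauchy product.
h(0) = 0
h′(0) = -1
h′′(0) = -7
h′′′(0) = -65

-65*x^3/6 - 7*x^2/2 - x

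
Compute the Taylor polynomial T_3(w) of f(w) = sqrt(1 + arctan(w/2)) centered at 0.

Let u equal the inner series; expand the outer function in u and truncate.
[w^0] = 1;  [w^1] = 1/4;  [w^2] = -1/32;  [w^3] = -5/384.

-5*w^3/384 - w^2/32 + w/4 + 1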